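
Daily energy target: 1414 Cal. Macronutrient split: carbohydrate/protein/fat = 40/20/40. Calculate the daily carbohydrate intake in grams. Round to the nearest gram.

141 g/day

Carbohydrate energy = 40% × 1414 = 565.6 kcal.
At 4 kcal/g: 565.6 ÷ 4 = 141.4 g.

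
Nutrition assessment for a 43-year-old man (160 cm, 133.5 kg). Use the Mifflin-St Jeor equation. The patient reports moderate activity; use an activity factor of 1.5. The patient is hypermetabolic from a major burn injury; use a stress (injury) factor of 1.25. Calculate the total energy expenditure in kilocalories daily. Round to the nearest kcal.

Mifflin-St Jeor (male): BMR = 10(133.5) + 6.25(160) − 5(43) + 5 = 1335 + 1000 − 215 + 5 = 2125 kcal/day.
TEE = BMR × activity factor = 2125 × 1.5 = 3187.5 kcal/day.
Apply stress factor: 3187.5 × 1.25 = 3984.375 kcal/day.

3984 kilocalories daily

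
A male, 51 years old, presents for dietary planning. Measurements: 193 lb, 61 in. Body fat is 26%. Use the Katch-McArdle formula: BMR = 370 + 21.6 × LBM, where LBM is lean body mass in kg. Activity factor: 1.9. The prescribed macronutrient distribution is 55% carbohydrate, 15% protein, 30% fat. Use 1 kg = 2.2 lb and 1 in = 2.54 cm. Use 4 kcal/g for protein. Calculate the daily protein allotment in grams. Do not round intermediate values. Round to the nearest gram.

Convert to metric: weight = 193 ÷ 2.2 = 87.7273 kg; height = 61 × 2.54 = 154.94 cm.
LBM = 87.7273 × (1 − 0.26) = 64.9182 kg. Katch-McArdle: BMR = 370 + 21.6 × 64.9182 = 1772.2327 kcal/day.
TEE = 1772.2327 × 1.9 = 3367.2422 kcal/day.
Protein energy = 15% × 3367.2422 = 505.0863 kcal.
Protein = 505.0863 ÷ 4 kcal/g = 126.2716 g.

126 g/day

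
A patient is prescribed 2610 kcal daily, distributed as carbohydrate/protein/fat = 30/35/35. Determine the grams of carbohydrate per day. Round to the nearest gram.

Carbohydrate energy = 30% × 2610 = 783 kcal.
At 4 kcal/g: 783 ÷ 4 = 195.75 g.

196 g/day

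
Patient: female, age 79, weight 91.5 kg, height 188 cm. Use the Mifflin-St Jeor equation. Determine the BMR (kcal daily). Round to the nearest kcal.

Mifflin-St Jeor (female): BMR = 10(91.5) + 6.25(188) − 5(79) − 161 = 915 + 1175 − 395 − 161 = 1534 kcal/day.

1534 kcal daily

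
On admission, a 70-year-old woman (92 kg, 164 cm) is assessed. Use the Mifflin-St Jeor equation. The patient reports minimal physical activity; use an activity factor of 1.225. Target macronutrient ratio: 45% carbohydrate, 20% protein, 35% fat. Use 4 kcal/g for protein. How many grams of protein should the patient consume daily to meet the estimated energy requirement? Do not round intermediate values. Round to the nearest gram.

Mifflin-St Jeor (female): BMR = 10(92) + 6.25(164) − 5(70) − 161 = 920 + 1025 − 350 − 161 = 1434 kcal/day.
TEE = 1434 × 1.225 = 1756.65 kcal/day.
Protein energy = 20% × 1756.65 = 351.33 kcal.
Protein = 351.33 ÷ 4 kcal/g = 87.8325 g.

88 g/day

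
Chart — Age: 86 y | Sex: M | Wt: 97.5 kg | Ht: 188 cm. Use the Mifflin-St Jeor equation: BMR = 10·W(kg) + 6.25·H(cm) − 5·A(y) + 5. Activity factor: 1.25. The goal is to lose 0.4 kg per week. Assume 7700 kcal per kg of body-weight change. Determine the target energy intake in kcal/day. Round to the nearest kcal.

Mifflin-St Jeor (male): BMR = 10(97.5) + 6.25(188) − 5(86) + 5 = 975 + 1175 − 430 + 5 = 1725 kcal/day.
TEE = 1725 × 1.25 = 2156.25 kcal/day.
Required daily deficit = 0.4 × 7700 ÷ 7 = 440 kcal/day.
Target intake = 2156.25 − 440 = 1716.25 kcal/day.

1716 kcal/day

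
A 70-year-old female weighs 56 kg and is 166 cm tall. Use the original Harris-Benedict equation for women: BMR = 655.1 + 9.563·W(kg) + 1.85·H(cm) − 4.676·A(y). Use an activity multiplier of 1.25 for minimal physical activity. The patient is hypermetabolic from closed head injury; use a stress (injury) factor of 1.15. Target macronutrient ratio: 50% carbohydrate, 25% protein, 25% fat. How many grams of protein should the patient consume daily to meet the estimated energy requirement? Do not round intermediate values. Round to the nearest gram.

Harris-Benedict: BMR = 655.1 + 9.563(56) + 1.85(166) − 4.676(70) = 1170.408 kcal/day.
TEE = 1170.408 × 1.25 = 1463.01 kcal/day.
With stress factor 1.15: 1463.01 × 1.15 = 1682.4615 kcal/day.
Protein energy = 25% × 1682.4615 = 420.6154 kcal.
Protein = 420.6154 ÷ 4 kcal/g = 105.1538 g.

105 g/day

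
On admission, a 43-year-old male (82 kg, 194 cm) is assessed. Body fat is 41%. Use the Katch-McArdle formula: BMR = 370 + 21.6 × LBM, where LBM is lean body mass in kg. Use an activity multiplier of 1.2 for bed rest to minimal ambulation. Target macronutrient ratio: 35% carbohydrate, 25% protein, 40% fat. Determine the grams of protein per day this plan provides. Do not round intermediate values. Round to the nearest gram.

106 g/day

LBM = 82 × (1 − 0.41) = 48.38 kg. Katch-McArdle: BMR = 370 + 21.6 × 48.38 = 1415.008 kcal/day.
TEE = 1415.008 × 1.2 = 1698.0096 kcal/day.
Protein energy = 25% × 1698.0096 = 424.5024 kcal.
Protein = 424.5024 ÷ 4 kcal/g = 106.1256 g.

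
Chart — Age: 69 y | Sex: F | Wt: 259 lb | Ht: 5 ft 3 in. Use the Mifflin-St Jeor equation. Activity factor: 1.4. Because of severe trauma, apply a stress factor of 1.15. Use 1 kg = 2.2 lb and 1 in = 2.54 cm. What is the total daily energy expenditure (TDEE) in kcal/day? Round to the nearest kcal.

Convert to metric: weight = 259 ÷ 2.2 = 117.7273 kg; height = (5×12 + 3) × 2.54 = 63 × 2.54 = 160.02 cm.
Mifflin-St Jeor (female): BMR = 10(117.7273) + 6.25(160.02) − 5(69) − 161 = 1177.2727 + 1000.125 − 345 − 161 = 1671.3977 kcal/day.
TEE = BMR × activity factor = 1671.3977 × 1.4 = 2339.9568 kcal/day.
Apply stress factor: 2339.9568 × 1.15 = 2690.9503 kcal/day.

2691 kcal/day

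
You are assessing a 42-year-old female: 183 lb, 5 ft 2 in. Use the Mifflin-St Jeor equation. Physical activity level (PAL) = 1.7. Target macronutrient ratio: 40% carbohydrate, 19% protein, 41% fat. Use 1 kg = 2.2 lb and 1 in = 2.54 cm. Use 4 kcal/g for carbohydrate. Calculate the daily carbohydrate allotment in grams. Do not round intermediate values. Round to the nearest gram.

Convert to metric: weight = 183 ÷ 2.2 = 83.1818 kg; height = (5×12 + 2) × 2.54 = 62 × 2.54 = 157.48 cm.
Mifflin-St Jeor (female): BMR = 10(83.1818) + 6.25(157.48) − 5(42) − 161 = 831.8182 + 984.25 − 210 − 161 = 1445.0682 kcal/day.
TEE = 1445.0682 × 1.7 = 2456.6159 kcal/day.
Carbohydrate energy = 40% × 2456.6159 = 982.6464 kcal.
Carbohydrate = 982.6464 ÷ 4 kcal/g = 245.6616 g.

246 g/day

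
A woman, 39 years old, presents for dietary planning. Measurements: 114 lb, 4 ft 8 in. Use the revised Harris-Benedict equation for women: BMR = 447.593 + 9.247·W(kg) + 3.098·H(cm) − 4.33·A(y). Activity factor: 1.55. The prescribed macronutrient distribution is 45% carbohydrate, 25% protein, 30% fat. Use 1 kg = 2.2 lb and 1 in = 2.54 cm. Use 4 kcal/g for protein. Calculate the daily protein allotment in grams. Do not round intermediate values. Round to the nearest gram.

Convert to metric: weight = 114 ÷ 2.2 = 51.8182 kg; height = (4×12 + 8) × 2.54 = 56 × 2.54 = 142.24 cm.
Harris-Benedict: BMR = 447.593 + 9.247(51.8182) + 3.098(142.24) − 4.33(39) = 1198.5452 kcal/day.
TEE = 1198.5452 × 1.55 = 1857.7451 kcal/day.
Protein energy = 25% × 1857.7451 = 464.4363 kcal.
Protein = 464.4363 ÷ 4 kcal/g = 116.1091 g.

116 g/day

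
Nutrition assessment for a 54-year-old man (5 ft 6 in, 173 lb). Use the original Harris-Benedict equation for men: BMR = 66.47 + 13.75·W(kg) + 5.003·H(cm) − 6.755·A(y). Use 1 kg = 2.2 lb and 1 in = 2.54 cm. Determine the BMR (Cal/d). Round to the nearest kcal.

1622 Cal/d

Convert to metric: weight = 173 ÷ 2.2 = 78.6364 kg; height = (5×12 + 6) × 2.54 = 66 × 2.54 = 167.64 cm.
Harris-Benedict: BMR = 66.47 + 13.75(78.6364) + 5.003(167.64) − 6.755(54) = 1621.6529 kcal/day.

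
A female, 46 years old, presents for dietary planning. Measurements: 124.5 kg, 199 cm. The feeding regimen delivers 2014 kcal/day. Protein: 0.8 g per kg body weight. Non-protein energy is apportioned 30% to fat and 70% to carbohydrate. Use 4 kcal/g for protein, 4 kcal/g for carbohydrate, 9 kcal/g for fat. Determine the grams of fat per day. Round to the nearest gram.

54 g/day

Protein = 0.8 × 124.5 = 99.6 g → 99.6 × 4 = 398.4 kcal.
Non-protein calories = 2014 − 398.4 = 1615.6 kcal.
Fat: 30% × 1615.6 = 484.68 kcal; carbohydrate: 1130.92 kcal.
Fat: 484.68 kcal ÷ 9 kcal/g = 53.8533 g.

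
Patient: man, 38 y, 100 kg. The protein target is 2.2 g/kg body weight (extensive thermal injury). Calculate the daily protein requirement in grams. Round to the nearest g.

220 g/day

Protein = 2.2 g/kg × 100 kg = 220 g/day.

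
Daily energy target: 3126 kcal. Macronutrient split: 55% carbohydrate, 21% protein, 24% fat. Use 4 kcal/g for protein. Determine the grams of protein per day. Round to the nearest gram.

Protein energy = 21% × 3126 = 656.46 kcal.
At 4 kcal/g: 656.46 ÷ 4 = 164.115 g.

164 g/day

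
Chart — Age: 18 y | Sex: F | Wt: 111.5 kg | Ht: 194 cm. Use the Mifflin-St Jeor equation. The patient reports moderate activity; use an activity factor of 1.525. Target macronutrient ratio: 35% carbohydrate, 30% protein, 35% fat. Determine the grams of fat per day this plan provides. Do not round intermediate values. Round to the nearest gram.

123 g/day

Mifflin-St Jeor (female): BMR = 10(111.5) + 6.25(194) − 5(18) − 161 = 1115 + 1212.5 − 90 − 161 = 2076.5 kcal/day.
TEE = 2076.5 × 1.525 = 3166.6625 kcal/day.
Fat energy = 35% × 3166.6625 = 1108.3319 kcal.
Fat = 1108.3319 ÷ 9 kcal/g = 123.148 g.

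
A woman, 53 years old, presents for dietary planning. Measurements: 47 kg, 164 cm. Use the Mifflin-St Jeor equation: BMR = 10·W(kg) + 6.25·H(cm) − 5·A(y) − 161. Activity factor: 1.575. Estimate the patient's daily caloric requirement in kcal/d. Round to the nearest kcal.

Mifflin-St Jeor (female): BMR = 10(47) + 6.25(164) − 5(53) − 161 = 470 + 1025 − 265 − 161 = 1069 kcal/day.
TEE = BMR × activity factor = 1069 × 1.575 = 1683.675 kcal/day.

1684 kcal/d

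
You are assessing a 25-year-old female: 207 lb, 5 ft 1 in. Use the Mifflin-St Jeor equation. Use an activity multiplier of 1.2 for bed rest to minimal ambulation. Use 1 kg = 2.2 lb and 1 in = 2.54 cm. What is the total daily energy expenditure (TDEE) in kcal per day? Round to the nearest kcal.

1948 kcal per day

Convert to metric: weight = 207 ÷ 2.2 = 94.0909 kg; height = (5×12 + 1) × 2.54 = 61 × 2.54 = 154.94 cm.
Mifflin-St Jeor (female): BMR = 10(94.0909) + 6.25(154.94) − 5(25) − 161 = 940.9091 + 968.375 − 125 − 161 = 1623.2841 kcal/day.
TEE = BMR × activity factor = 1623.2841 × 1.2 = 1947.9409 kcal/day.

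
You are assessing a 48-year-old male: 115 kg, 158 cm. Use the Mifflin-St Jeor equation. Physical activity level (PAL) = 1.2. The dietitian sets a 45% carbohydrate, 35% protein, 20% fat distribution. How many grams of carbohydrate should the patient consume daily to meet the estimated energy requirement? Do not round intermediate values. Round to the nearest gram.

Mifflin-St Jeor (male): BMR = 10(115) + 6.25(158) − 5(48) + 5 = 1150 + 987.5 − 240 + 5 = 1902.5 kcal/day.
TEE = 1902.5 × 1.2 = 2283 kcal/day.
Carbohydrate energy = 45% × 2283 = 1027.35 kcal.
Carbohydrate = 1027.35 ÷ 4 kcal/g = 256.8375 g.

257 g/day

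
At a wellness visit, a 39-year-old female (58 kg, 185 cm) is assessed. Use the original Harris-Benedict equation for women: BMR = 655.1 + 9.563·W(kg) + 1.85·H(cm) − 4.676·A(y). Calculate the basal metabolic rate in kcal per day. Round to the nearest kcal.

1370 kcal per day

Harris-Benedict: BMR = 655.1 + 9.563(58) + 1.85(185) − 4.676(39) = 1369.64 kcal/day.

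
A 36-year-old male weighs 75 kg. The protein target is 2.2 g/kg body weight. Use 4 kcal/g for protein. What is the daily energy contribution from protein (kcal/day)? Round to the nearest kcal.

660 kcal/day

Protein = 2.2 g/kg × 75 kg = 165 g/day.
Protein energy = 165 g × 4 kcal/g = 660 kcal/day.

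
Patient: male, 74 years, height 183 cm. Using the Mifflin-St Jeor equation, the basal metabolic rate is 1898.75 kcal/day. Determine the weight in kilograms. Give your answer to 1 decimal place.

1898.75 = 10·W + 6.25(183) − 5(74) + 5
10·W = 1898.75 − 778.75 = 1120, so W = 112 kg.

112.0 kg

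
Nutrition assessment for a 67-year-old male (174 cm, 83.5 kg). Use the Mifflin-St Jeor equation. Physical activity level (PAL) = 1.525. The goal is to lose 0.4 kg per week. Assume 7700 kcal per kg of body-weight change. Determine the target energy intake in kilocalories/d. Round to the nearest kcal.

1989 kilocalories/d

Mifflin-St Jeor (male): BMR = 10(83.5) + 6.25(174) − 5(67) + 5 = 835 + 1087.5 − 335 + 5 = 1592.5 kcal/day.
TEE = 1592.5 × 1.525 = 2428.5625 kcal/day.
Required daily deficit = 0.4 × 7700 ÷ 7 = 440 kcal/day.
Target intake = 2428.5625 − 440 = 1988.5625 kcal/day.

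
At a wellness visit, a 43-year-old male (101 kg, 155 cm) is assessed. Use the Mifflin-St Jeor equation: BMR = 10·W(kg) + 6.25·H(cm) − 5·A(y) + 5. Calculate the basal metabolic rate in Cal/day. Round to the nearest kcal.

Mifflin-St Jeor (male): BMR = 10(101) + 6.25(155) − 5(43) + 5 = 1010 + 968.75 − 215 + 5 = 1768.75 kcal/day.

1769 Cal/day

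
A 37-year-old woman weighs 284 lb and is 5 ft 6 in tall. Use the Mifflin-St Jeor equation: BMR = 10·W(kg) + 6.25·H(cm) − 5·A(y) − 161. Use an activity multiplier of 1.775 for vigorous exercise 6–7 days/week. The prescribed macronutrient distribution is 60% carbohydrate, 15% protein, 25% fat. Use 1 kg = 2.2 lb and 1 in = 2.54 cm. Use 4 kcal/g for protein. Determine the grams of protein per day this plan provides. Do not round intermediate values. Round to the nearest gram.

Convert to metric: weight = 284 ÷ 2.2 = 129.0909 kg; height = (5×12 + 6) × 2.54 = 66 × 2.54 = 167.64 cm.
Mifflin-St Jeor (female): BMR = 10(129.0909) + 6.25(167.64) − 5(37) − 161 = 1290.9091 + 1047.75 − 185 − 161 = 1992.6591 kcal/day.
TEE = 1992.6591 × 1.775 = 3536.9699 kcal/day.
Protein energy = 15% × 3536.9699 = 530.5455 kcal.
Protein = 530.5455 ÷ 4 kcal/g = 132.6364 g.

133 g/day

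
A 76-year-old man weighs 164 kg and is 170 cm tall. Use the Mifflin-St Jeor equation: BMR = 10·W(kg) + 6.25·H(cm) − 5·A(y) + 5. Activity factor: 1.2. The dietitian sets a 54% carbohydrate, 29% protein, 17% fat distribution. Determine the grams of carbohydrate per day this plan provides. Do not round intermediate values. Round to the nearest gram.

377 g/day

Mifflin-St Jeor (male): BMR = 10(164) + 6.25(170) − 5(76) + 5 = 1640 + 1062.5 − 380 + 5 = 2327.5 kcal/day.
TEE = 2327.5 × 1.2 = 2793 kcal/day.
Carbohydrate energy = 54% × 2793 = 1508.22 kcal.
Carbohydrate = 1508.22 ÷ 4 kcal/g = 377.055 g.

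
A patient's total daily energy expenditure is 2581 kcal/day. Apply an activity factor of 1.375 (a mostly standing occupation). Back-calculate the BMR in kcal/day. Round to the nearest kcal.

1877 kcal/day

BMR = TEE ÷ activity factor = 2581 ÷ 1.375 = 1877.0909 kcal/day.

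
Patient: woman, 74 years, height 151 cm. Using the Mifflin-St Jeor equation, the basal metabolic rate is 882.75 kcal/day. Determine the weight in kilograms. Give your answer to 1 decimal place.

47.0 kg

882.75 = 10·W + 6.25(151) − 5(74) − 161
10·W = 882.75 − 412.75 = 470, so W = 47 kg.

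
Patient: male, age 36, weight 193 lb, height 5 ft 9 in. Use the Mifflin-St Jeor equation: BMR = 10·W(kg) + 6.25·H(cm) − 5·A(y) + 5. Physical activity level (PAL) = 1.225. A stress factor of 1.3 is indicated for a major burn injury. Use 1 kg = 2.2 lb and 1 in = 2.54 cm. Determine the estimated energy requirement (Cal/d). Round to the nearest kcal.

2863 Cal/d

Convert to metric: weight = 193 ÷ 2.2 = 87.7273 kg; height = (5×12 + 9) × 2.54 = 69 × 2.54 = 175.26 cm.
Mifflin-St Jeor (male): BMR = 10(87.7273) + 6.25(175.26) − 5(36) + 5 = 877.2727 + 1095.375 − 180 + 5 = 1797.6477 kcal/day.
TEE = BMR × activity factor = 1797.6477 × 1.225 = 2202.1185 kcal/day.
Apply stress factor: 2202.1185 × 1.3 = 2862.754 kcal/day.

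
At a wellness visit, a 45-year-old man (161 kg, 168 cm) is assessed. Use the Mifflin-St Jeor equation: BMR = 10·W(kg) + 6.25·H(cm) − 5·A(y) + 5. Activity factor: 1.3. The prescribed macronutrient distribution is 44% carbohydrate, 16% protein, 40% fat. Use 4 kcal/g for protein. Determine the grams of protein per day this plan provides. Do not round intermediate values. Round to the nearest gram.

127 g/day

Mifflin-St Jeor (male): BMR = 10(161) + 6.25(168) − 5(45) + 5 = 1610 + 1050 − 225 + 5 = 2440 kcal/day.
TEE = 2440 × 1.3 = 3172 kcal/day.
Protein energy = 16% × 3172 = 507.52 kcal.
Protein = 507.52 ÷ 4 kcal/g = 126.88 g.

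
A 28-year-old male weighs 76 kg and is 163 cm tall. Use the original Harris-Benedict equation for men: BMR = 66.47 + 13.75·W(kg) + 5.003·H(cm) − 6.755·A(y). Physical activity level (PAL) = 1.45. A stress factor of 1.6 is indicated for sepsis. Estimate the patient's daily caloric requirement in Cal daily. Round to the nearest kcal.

4032 Cal daily

Harris-Benedict: BMR = 66.47 + 13.75(76) + 5.003(163) − 6.755(28) = 1737.819 kcal/day.
TEE = BMR × activity factor = 1737.819 × 1.45 = 2519.8376 kcal/day.
Apply stress factor: 2519.8376 × 1.6 = 4031.7401 kcal/day.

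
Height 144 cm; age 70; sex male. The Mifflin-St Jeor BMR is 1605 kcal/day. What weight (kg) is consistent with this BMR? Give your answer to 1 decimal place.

1605 = 10·W + 6.25(144) − 5(70) + 5
10·W = 1605 − 555 = 1050, so W = 105 kg.

105.0 kg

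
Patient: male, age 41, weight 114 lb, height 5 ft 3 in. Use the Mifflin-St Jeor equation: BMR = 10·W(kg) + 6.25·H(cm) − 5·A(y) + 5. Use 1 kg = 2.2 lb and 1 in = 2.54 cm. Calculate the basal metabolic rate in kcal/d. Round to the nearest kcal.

Convert to metric: weight = 114 ÷ 2.2 = 51.8182 kg; height = (5×12 + 3) × 2.54 = 63 × 2.54 = 160.02 cm.
Mifflin-St Jeor (male): BMR = 10(51.8182) + 6.25(160.02) − 5(41) + 5 = 518.1818 + 1000.125 − 205 + 5 = 1318.3068 kcal/day.

1318 kcal/d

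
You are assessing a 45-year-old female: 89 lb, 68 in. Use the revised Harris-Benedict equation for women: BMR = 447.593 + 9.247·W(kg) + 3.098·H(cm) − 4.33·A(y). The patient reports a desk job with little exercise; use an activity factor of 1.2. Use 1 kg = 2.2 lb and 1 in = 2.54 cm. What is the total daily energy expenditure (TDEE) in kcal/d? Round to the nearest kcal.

1394 kcal/d

Convert to metric: weight = 89 ÷ 2.2 = 40.4545 kg; height = 68 × 2.54 = 172.72 cm.
Harris-Benedict: BMR = 447.593 + 9.247(40.4545) + 3.098(172.72) − 4.33(45) = 1161.9127 kcal/day.
TEE = BMR × activity factor = 1161.9127 × 1.2 = 1394.2953 kcal/day.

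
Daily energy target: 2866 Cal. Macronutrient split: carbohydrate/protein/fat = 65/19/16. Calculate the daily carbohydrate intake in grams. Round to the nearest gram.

Carbohydrate energy = 65% × 2866 = 1862.9 kcal.
At 4 kcal/g: 1862.9 ÷ 4 = 465.725 g.

466 g/day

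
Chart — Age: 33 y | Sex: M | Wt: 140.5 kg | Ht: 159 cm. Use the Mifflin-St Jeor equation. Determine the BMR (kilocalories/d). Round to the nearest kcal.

Mifflin-St Jeor (male): BMR = 10(140.5) + 6.25(159) − 5(33) + 5 = 1405 + 993.75 − 165 + 5 = 2238.75 kcal/day.

2239 kilocalories/d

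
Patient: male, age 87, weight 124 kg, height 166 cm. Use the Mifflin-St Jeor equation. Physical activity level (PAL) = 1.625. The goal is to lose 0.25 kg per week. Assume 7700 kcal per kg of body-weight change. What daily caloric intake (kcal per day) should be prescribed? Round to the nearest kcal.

2727 kcal per day

Mifflin-St Jeor (male): BMR = 10(124) + 6.25(166) − 5(87) + 5 = 1240 + 1037.5 − 435 + 5 = 1847.5 kcal/day.
TEE = 1847.5 × 1.625 = 3002.1875 kcal/day.
Required daily deficit = 0.25 × 7700 ÷ 7 = 275 kcal/day.
Target intake = 3002.1875 − 275 = 2727.1875 kcal/day.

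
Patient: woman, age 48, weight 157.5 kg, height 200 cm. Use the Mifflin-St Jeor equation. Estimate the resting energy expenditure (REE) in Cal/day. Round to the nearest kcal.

Mifflin-St Jeor (female): BMR = 10(157.5) + 6.25(200) − 5(48) − 161 = 1575 + 1250 − 240 − 161 = 2424 kcal/day.

2424 Cal/day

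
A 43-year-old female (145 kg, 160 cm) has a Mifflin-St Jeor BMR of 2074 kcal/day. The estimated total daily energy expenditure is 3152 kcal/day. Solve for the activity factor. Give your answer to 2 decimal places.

Activity factor = TEE ÷ BMR = 3152 ÷ 2074 = 1.52.

1.52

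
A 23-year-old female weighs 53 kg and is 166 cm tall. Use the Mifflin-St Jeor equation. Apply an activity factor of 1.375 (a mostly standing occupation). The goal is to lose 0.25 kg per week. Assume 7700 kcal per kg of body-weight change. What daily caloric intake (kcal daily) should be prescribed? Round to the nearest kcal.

Mifflin-St Jeor (female): BMR = 10(53) + 6.25(166) − 5(23) − 161 = 530 + 1037.5 − 115 − 161 = 1291.5 kcal/day.
TEE = 1291.5 × 1.375 = 1775.8125 kcal/day.
Required daily deficit = 0.25 × 7700 ÷ 7 = 275 kcal/day.
Target intake = 1775.8125 − 275 = 1500.8125 kcal/day.

1501 kcal daily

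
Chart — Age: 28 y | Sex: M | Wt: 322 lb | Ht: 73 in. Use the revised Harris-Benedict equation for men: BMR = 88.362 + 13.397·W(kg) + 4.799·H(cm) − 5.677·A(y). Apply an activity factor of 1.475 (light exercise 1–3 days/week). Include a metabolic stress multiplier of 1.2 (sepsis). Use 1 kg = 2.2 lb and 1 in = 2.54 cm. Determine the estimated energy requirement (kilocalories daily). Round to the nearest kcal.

Convert to metric: weight = 322 ÷ 2.2 = 146.3636 kg; height = 73 × 2.54 = 185.42 cm.
Harris-Benedict: BMR = 88.362 + 13.397(146.3636) + 4.799(185.42) − 5.677(28) = 2780.0702 kcal/day.
TEE = BMR × activity factor = 2780.0702 × 1.475 = 4100.6036 kcal/day.
Apply stress factor: 4100.6036 × 1.2 = 4920.7243 kcal/day.

4921 kilocalories daily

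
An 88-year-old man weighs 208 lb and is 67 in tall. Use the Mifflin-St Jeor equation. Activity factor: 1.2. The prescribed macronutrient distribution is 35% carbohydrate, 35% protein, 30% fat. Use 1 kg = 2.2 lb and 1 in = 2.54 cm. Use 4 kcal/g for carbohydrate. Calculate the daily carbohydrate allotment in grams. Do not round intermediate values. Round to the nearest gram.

165 g/day

Convert to metric: weight = 208 ÷ 2.2 = 94.5455 kg; height = 67 × 2.54 = 170.18 cm.
Mifflin-St Jeor (male): BMR = 10(94.5455) + 6.25(170.18) − 5(88) + 5 = 945.4545 + 1063.625 − 440 + 5 = 1574.0795 kcal/day.
TEE = 1574.0795 × 1.2 = 1888.8955 kcal/day.
Carbohydrate energy = 35% × 1888.8955 = 661.1134 kcal.
Carbohydrate = 661.1134 ÷ 4 kcal/g = 165.2784 g.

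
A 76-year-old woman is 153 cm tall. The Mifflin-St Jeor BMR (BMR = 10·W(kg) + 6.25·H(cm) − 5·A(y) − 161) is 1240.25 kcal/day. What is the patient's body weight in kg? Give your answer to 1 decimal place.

82.5 kg

1240.25 = 10·W + 6.25(153) − 5(76) − 161
10·W = 1240.25 − 415.25 = 825, so W = 82.5 kg.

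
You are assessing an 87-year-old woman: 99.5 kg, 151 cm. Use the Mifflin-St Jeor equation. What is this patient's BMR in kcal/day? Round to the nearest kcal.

1343 kcal/day

Mifflin-St Jeor (female): BMR = 10(99.5) + 6.25(151) − 5(87) − 161 = 995 + 943.75 − 435 − 161 = 1342.75 kcal/day.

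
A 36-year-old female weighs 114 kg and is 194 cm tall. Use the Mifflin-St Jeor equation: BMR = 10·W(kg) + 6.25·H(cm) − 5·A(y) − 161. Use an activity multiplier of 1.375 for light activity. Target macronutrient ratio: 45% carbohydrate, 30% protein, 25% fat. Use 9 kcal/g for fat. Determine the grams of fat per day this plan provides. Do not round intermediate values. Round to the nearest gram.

77 g/day

Mifflin-St Jeor (female): BMR = 10(114) + 6.25(194) − 5(36) − 161 = 1140 + 1212.5 − 180 − 161 = 2011.5 kcal/day.
TEE = 2011.5 × 1.375 = 2765.8125 kcal/day.
Fat energy = 25% × 2765.8125 = 691.4531 kcal.
Fat = 691.4531 ÷ 9 kcal/g = 76.8281 g.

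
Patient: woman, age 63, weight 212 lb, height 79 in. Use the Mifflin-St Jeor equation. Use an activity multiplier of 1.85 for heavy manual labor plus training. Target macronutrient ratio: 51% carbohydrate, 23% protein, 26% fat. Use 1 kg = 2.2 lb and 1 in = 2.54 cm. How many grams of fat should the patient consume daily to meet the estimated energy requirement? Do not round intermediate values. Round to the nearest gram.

93 g/day

Convert to metric: weight = 212 ÷ 2.2 = 96.3636 kg; height = 79 × 2.54 = 200.66 cm.
Mifflin-St Jeor (female): BMR = 10(96.3636) + 6.25(200.66) − 5(63) − 161 = 963.6364 + 1254.125 − 315 − 161 = 1741.7614 kcal/day.
TEE = 1741.7614 × 1.85 = 3222.2585 kcal/day.
Fat energy = 26% × 3222.2585 = 837.7872 kcal.
Fat = 837.7872 ÷ 9 kcal/g = 93.0875 g.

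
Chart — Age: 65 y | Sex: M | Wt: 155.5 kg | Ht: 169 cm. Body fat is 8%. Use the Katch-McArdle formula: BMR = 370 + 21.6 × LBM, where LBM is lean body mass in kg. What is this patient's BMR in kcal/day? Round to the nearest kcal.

LBM = 155.5 × (1 − 0.08) = 143.06 kg. Katch-McArdle: BMR = 370 + 21.6 × 143.06 = 3460.096 kcal/day.

3460 kcal/day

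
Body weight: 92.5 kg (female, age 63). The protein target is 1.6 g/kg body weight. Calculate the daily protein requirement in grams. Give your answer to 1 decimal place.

148.0 g/day

Protein = 1.6 g/kg × 92.5 kg = 148 g/day.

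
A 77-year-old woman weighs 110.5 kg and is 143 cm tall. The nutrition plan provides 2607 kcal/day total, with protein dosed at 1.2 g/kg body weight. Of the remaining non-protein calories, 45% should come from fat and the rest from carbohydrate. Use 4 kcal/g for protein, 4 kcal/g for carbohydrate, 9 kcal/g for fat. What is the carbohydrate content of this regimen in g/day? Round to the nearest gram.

Protein = 1.2 × 110.5 = 132.6 g → 132.6 × 4 = 530.4 kcal.
Non-protein calories = 2607 − 530.4 = 2076.6 kcal.
Fat: 45% × 2076.6 = 934.47 kcal; carbohydrate: 1142.13 kcal.
Carbohydrate: 1142.13 kcal ÷ 4 kcal/g = 285.5325 g.

286 g/day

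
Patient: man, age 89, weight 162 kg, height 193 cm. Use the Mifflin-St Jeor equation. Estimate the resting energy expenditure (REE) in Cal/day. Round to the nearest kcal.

Mifflin-St Jeor (male): BMR = 10(162) + 6.25(193) − 5(89) + 5 = 1620 + 1206.25 − 445 + 5 = 2386.25 kcal/day.

2386 Cal/day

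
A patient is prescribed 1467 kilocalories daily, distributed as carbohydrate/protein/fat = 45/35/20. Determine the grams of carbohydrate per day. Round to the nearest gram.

165 g/day

Carbohydrate energy = 45% × 1467 = 660.15 kcal.
At 4 kcal/g: 660.15 ÷ 4 = 165.0375 g.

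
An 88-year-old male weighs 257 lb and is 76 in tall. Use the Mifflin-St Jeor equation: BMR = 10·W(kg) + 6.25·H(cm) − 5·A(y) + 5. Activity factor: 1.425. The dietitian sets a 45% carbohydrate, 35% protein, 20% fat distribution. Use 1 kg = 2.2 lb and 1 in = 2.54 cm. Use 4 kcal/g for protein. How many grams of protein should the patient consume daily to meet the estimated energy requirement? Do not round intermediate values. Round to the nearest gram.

Convert to metric: weight = 257 ÷ 2.2 = 116.8182 kg; height = 76 × 2.54 = 193.04 cm.
Mifflin-St Jeor (male): BMR = 10(116.8182) + 6.25(193.04) − 5(88) + 5 = 1168.1818 + 1206.5 − 440 + 5 = 1939.6818 kcal/day.
TEE = 1939.6818 × 1.425 = 2764.0466 kcal/day.
Protein energy = 35% × 2764.0466 = 967.4163 kcal.
Protein = 967.4163 ÷ 4 kcal/g = 241.8541 g.

242 g/day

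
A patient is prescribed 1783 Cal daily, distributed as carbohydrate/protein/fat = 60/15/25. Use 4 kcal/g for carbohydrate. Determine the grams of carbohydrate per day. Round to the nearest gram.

Carbohydrate energy = 60% × 1783 = 1069.8 kcal.
At 4 kcal/g: 1069.8 ÷ 4 = 267.45 g.

267 g/day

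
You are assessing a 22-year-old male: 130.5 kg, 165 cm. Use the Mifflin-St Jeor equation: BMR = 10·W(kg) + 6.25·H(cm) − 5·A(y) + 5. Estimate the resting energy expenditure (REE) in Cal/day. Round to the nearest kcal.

2231 Cal/day

Mifflin-St Jeor (male): BMR = 10(130.5) + 6.25(165) − 5(22) + 5 = 1305 + 1031.25 − 110 + 5 = 2231.25 kcal/day.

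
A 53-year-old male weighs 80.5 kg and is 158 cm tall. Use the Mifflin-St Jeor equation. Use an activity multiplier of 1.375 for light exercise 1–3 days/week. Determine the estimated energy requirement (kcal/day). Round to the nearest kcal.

Mifflin-St Jeor (male): BMR = 10(80.5) + 6.25(158) − 5(53) + 5 = 805 + 987.5 − 265 + 5 = 1532.5 kcal/day.
TEE = BMR × activity factor = 1532.5 × 1.375 = 2107.1875 kcal/day.

2107 kcal/day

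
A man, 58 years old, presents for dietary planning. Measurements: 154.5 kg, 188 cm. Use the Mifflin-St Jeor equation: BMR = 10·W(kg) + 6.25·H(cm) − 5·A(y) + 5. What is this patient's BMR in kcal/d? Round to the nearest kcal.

2435 kcal/d

Mifflin-St Jeor (male): BMR = 10(154.5) + 6.25(188) − 5(58) + 5 = 1545 + 1175 − 290 + 5 = 2435 kcal/day.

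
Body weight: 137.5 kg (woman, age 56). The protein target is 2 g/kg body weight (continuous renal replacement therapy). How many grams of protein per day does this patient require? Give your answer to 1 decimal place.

275.0 g/day

Protein = 2 g/kg × 137.5 kg = 275 g/day.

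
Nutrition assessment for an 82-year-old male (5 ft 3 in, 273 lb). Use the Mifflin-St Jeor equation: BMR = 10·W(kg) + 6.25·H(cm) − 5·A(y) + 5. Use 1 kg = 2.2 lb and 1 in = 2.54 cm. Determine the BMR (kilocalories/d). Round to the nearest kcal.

1836 kilocalories/d

Convert to metric: weight = 273 ÷ 2.2 = 124.0909 kg; height = (5×12 + 3) × 2.54 = 63 × 2.54 = 160.02 cm.
Mifflin-St Jeor (male): BMR = 10(124.0909) + 6.25(160.02) − 5(82) + 5 = 1240.9091 + 1000.125 − 410 + 5 = 1836.0341 kcal/day.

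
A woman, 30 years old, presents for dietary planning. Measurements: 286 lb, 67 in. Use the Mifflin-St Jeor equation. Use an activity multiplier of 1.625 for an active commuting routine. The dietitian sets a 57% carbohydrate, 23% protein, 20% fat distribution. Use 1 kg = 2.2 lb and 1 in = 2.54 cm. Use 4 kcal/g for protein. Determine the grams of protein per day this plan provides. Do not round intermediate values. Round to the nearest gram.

Convert to metric: weight = 286 ÷ 2.2 = 130 kg; height = 67 × 2.54 = 170.18 cm.
Mifflin-St Jeor (female): BMR = 10(130) + 6.25(170.18) − 5(30) − 161 = 1300 + 1063.625 − 150 − 161 = 2052.625 kcal/day.
TEE = 2052.625 × 1.625 = 3335.5156 kcal/day.
Protein energy = 23% × 3335.5156 = 767.1686 kcal.
Protein = 767.1686 ÷ 4 kcal/g = 191.7921 g.

192 g/day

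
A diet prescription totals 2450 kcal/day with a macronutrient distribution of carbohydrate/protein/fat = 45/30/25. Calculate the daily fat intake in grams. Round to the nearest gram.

Fat energy = 25% × 2450 = 612.5 kcal.
At 9 kcal/g: 612.5 ÷ 9 = 68.0556 g.

68 g/day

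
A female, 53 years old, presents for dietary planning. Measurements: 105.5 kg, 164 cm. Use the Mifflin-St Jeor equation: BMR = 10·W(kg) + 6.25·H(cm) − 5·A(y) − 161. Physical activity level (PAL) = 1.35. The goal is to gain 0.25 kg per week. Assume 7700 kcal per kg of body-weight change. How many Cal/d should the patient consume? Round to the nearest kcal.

Mifflin-St Jeor (female): BMR = 10(105.5) + 6.25(164) − 5(53) − 161 = 1055 + 1025 − 265 − 161 = 1654 kcal/day.
TEE = 1654 × 1.35 = 2232.9 kcal/day.
Required daily surplus = 0.25 × 7700 ÷ 7 = 275 kcal/day.
Target intake = 2232.9 + 275 = 2507.9 kcal/day.

2508 Cal/d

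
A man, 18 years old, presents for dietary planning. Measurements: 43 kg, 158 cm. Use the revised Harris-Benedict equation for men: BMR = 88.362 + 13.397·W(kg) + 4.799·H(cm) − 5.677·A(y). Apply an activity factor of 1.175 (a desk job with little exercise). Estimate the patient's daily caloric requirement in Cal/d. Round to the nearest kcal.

1552 Cal/d

Harris-Benedict: BMR = 88.362 + 13.397(43) + 4.799(158) − 5.677(18) = 1320.489 kcal/day.
TEE = BMR × activity factor = 1320.489 × 1.175 = 1551.5746 kcal/day.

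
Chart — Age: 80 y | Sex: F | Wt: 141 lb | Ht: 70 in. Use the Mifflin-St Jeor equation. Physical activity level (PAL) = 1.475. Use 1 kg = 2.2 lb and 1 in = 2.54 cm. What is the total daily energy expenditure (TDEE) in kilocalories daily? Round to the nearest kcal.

Convert to metric: weight = 141 ÷ 2.2 = 64.0909 kg; height = 70 × 2.54 = 177.8 cm.
Mifflin-St Jeor (female): BMR = 10(64.0909) + 6.25(177.8) − 5(80) − 161 = 640.9091 + 1111.25 − 400 − 161 = 1191.1591 kcal/day.
TEE = BMR × activity factor = 1191.1591 × 1.475 = 1756.9597 kcal/day.

1757 kilocalories daily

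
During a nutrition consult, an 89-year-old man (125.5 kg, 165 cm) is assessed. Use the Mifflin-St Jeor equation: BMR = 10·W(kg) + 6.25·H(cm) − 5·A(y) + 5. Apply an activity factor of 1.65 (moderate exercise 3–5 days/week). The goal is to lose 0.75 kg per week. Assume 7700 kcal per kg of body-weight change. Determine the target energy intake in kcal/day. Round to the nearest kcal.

Mifflin-St Jeor (male): BMR = 10(125.5) + 6.25(165) − 5(89) + 5 = 1255 + 1031.25 − 445 + 5 = 1846.25 kcal/day.
TEE = 1846.25 × 1.65 = 3046.3125 kcal/day.
Required daily deficit = 0.75 × 7700 ÷ 7 = 825 kcal/day.
Target intake = 3046.3125 − 825 = 2221.3125 kcal/day.

2221 kcal/day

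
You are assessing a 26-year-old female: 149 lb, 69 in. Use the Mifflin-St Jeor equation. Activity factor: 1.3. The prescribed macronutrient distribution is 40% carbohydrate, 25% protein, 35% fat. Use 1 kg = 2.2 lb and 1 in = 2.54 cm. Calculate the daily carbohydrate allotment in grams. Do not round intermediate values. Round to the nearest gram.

193 g/day

Convert to metric: weight = 149 ÷ 2.2 = 67.7273 kg; height = 69 × 2.54 = 175.26 cm.
Mifflin-St Jeor (female): BMR = 10(67.7273) + 6.25(175.26) − 5(26) − 161 = 677.2727 + 1095.375 − 130 − 161 = 1481.6477 kcal/day.
TEE = 1481.6477 × 1.3 = 1926.142 kcal/day.
Carbohydrate energy = 40% × 1926.142 = 770.4568 kcal.
Carbohydrate = 770.4568 ÷ 4 kcal/g = 192.6142 g.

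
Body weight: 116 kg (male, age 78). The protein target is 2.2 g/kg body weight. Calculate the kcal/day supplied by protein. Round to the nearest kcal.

1021 kcal/day

Protein = 2.2 g/kg × 116 kg = 255.2 g/day.
Protein energy = 255.2 g × 4 kcal/g = 1020.8 kcal/day.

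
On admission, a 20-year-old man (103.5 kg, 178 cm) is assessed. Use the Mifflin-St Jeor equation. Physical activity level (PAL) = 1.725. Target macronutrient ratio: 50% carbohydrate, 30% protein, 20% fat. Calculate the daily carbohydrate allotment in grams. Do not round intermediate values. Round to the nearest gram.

Mifflin-St Jeor (male): BMR = 10(103.5) + 6.25(178) − 5(20) + 5 = 1035 + 1112.5 − 100 + 5 = 2052.5 kcal/day.
TEE = 2052.5 × 1.725 = 3540.5625 kcal/day.
Carbohydrate energy = 50% × 3540.5625 = 1770.2813 kcal.
Carbohydrate = 1770.2813 ÷ 4 kcal/g = 442.5703 g.

443 g/day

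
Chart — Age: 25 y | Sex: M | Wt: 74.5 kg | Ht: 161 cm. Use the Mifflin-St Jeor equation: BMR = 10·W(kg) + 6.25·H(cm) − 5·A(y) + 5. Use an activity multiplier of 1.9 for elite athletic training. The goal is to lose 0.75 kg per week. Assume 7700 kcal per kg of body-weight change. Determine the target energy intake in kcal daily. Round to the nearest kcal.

2274 kcal daily

Mifflin-St Jeor (male): BMR = 10(74.5) + 6.25(161) − 5(25) + 5 = 745 + 1006.25 − 125 + 5 = 1631.25 kcal/day.
TEE = 1631.25 × 1.9 = 3099.375 kcal/day.
Required daily deficit = 0.75 × 7700 ÷ 7 = 825 kcal/day.
Target intake = 3099.375 − 825 = 2274.375 kcal/day.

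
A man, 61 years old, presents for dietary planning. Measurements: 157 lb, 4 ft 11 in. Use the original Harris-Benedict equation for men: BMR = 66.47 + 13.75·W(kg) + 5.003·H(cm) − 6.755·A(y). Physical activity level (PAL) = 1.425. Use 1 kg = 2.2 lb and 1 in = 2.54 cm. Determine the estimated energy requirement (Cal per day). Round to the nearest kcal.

1974 Cal per day

Convert to metric: weight = 157 ÷ 2.2 = 71.3636 kg; height = (4×12 + 11) × 2.54 = 59 × 2.54 = 149.86 cm.
Harris-Benedict: BMR = 66.47 + 13.75(71.3636) + 5.003(149.86) − 6.755(61) = 1385.4146 kcal/day.
TEE = BMR × activity factor = 1385.4146 × 1.425 = 1974.2158 kcal/day.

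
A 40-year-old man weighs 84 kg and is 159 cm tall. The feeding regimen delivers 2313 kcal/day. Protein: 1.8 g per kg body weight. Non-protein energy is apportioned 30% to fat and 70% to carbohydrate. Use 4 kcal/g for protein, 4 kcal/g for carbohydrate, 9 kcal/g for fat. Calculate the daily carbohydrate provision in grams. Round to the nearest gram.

299 g/day

Protein = 1.8 × 84 = 151.2 g → 151.2 × 4 = 604.8 kcal.
Non-protein calories = 2313 − 604.8 = 1708.2 kcal.
Fat: 30% × 1708.2 = 512.46 kcal; carbohydrate: 1195.74 kcal.
Carbohydrate: 1195.74 kcal ÷ 4 kcal/g = 298.935 g.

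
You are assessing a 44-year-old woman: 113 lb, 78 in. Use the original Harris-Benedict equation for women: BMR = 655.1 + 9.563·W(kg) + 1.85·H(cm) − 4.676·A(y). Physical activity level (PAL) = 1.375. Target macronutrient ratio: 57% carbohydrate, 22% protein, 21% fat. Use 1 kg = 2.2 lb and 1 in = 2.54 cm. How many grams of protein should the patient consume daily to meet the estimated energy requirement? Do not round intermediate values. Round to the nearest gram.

Convert to metric: weight = 113 ÷ 2.2 = 51.3636 kg; height = 78 × 2.54 = 198.12 cm.
Harris-Benedict: BMR = 655.1 + 9.563(51.3636) + 1.85(198.12) − 4.676(44) = 1307.0685 kcal/day.
TEE = 1307.0685 × 1.375 = 1797.2191 kcal/day.
Protein energy = 22% × 1797.2191 = 395.3882 kcal.
Protein = 395.3882 ÷ 4 kcal/g = 98.8471 g.

99 g/day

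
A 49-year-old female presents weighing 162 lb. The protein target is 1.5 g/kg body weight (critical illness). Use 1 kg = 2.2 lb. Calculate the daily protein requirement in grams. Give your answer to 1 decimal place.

110.5 g/day

Weight in kg = 162 ÷ 2.2 = 73.6364 kg.
Protein = 1.5 g/kg × 73.6364 kg = 110.4545 g/day.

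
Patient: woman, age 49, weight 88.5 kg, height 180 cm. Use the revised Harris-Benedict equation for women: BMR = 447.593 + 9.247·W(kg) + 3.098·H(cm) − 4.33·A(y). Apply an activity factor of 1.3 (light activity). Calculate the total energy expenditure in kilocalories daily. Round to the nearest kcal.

2095 kilocalories daily

Harris-Benedict: BMR = 447.593 + 9.247(88.5) + 3.098(180) − 4.33(49) = 1611.4225 kcal/day.
TEE = BMR × activity factor = 1611.4225 × 1.3 = 2094.8493 kcal/day.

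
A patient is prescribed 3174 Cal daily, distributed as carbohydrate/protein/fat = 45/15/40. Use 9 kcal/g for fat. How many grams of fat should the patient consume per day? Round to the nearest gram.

141 g/day

Fat energy = 40% × 3174 = 1269.6 kcal.
At 9 kcal/g: 1269.6 ÷ 9 = 141.0667 g.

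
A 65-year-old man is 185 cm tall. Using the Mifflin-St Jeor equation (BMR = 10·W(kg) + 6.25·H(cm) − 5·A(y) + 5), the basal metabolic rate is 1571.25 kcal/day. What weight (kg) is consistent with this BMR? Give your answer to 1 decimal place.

1571.25 = 10·W + 6.25(185) − 5(65) + 5
10·W = 1571.25 − 836.25 = 735, so W = 73.5 kg.

73.5 kg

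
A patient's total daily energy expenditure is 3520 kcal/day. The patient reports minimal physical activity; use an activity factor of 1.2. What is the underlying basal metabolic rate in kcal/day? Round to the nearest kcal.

2933 kcal/day

BMR = TEE ÷ activity factor = 3520 ÷ 1.2 = 2933.3333 kcal/day.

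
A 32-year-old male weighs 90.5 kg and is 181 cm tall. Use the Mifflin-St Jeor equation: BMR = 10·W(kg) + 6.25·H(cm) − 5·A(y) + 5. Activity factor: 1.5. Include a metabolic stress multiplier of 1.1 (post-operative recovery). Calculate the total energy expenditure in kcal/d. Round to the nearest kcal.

Mifflin-St Jeor (male): BMR = 10(90.5) + 6.25(181) − 5(32) + 5 = 905 + 1131.25 − 160 + 5 = 1881.25 kcal/day.
TEE = BMR × activity factor = 1881.25 × 1.5 = 2821.875 kcal/day.
Apply stress factor: 2821.875 × 1.1 = 3104.0625 kcal/day.

3104 kcal/d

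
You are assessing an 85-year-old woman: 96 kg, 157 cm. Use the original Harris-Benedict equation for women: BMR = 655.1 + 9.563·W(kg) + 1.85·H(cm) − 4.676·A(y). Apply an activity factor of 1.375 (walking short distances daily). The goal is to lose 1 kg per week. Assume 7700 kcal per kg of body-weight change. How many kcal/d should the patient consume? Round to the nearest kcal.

Harris-Benedict: BMR = 655.1 + 9.563(96) + 1.85(157) − 4.676(85) = 1466.138 kcal/day.
TEE = 1466.138 × 1.375 = 2015.9398 kcal/day.
Required daily deficit = 1 × 7700 ÷ 7 = 1100 kcal/day.
Target intake = 2015.9398 − 1100 = 915.9398 kcal/day.

916 kcal/d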